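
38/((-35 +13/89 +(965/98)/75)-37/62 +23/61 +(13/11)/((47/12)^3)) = -5368324133266710/4933588096241537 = -1.09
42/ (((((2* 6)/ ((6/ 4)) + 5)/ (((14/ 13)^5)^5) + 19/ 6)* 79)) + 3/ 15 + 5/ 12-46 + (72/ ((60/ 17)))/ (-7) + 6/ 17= -223091742066464227134380295952461109/ 4663041222679884758320688472337380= -47.84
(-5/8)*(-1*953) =4765/8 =595.62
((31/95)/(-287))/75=-31/2044875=-0.00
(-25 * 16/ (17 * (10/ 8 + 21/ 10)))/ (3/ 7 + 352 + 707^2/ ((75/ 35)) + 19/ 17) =-840000/ 27939354899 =-0.00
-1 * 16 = -16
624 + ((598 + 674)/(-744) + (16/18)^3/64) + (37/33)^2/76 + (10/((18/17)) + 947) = 328099015259/207820404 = 1578.76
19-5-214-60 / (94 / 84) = -11920 / 47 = -253.62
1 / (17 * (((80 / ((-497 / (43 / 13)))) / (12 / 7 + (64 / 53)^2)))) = -2878837 / 8213516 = -0.35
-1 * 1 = -1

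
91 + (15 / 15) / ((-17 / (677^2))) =-456782 / 17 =-26869.53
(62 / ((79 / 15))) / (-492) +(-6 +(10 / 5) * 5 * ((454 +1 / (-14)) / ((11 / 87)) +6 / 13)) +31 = 232995172105 / 6484478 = 35931.21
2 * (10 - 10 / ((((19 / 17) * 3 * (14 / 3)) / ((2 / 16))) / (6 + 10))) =2320 / 133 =17.44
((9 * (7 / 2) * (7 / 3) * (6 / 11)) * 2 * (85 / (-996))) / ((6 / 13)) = -54145 / 3652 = -14.83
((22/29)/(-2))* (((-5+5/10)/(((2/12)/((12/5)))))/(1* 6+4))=1782/725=2.46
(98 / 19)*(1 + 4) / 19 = 1.36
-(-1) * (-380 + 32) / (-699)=116 / 233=0.50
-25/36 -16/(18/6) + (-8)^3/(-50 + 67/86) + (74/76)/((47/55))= 250106851/45360828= 5.51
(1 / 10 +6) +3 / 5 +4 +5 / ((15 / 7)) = 391 / 30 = 13.03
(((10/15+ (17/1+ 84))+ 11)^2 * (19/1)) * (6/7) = 4341272/21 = 206727.24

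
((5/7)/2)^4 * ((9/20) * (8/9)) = 125/19208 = 0.01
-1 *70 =-70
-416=-416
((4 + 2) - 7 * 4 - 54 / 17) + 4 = -360 / 17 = -21.18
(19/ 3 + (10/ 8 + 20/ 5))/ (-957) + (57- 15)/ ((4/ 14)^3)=1800.74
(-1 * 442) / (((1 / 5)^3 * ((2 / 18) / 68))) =-33813000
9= 9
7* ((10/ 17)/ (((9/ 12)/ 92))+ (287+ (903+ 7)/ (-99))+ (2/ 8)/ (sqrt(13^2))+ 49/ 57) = 4083691591/ 1662804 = 2455.91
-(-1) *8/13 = 8/13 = 0.62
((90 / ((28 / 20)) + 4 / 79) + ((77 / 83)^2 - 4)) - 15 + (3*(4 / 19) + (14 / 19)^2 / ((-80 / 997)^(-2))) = 64020960011536028 / 1367032484023633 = 46.83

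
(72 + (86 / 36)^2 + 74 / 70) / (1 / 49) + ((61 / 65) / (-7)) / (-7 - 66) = 41533922447 / 10761660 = 3859.43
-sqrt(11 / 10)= -sqrt(110) / 10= -1.05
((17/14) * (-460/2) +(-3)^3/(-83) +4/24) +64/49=-6771253/24402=-277.49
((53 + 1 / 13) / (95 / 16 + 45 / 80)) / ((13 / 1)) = 1380 / 2197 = 0.63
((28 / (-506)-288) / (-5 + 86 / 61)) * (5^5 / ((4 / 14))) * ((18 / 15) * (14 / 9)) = 272290427500 / 166221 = 1638122.91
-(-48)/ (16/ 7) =21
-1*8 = -8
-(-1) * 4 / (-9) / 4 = -1 / 9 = -0.11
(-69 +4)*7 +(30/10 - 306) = -758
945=945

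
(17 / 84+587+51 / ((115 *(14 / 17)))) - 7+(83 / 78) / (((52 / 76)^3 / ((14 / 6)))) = 487093922821 / 827697780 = 588.49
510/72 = 85/12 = 7.08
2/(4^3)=1/32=0.03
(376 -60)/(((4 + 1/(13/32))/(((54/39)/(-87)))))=-158/203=-0.78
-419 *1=-419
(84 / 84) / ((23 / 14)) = 0.61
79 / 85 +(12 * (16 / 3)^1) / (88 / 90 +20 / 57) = 49.10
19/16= 1.19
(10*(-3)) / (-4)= 7.50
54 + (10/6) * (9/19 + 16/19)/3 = 54.73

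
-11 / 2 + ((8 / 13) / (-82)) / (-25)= -146567 / 26650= -5.50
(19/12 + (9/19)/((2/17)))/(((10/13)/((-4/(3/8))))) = -77.79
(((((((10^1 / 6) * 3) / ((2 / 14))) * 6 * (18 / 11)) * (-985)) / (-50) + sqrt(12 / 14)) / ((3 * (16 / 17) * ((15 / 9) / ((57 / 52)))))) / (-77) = -5154111 / 251680-969 * sqrt(42) / 2242240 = -20.48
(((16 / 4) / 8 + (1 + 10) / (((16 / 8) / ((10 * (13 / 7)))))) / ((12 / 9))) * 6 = 461.89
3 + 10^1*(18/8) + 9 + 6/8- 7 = 113/4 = 28.25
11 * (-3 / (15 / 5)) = -11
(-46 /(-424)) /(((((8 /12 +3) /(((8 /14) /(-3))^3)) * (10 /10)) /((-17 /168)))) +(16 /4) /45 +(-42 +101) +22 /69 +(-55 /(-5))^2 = 784110933908 /4346326215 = 180.41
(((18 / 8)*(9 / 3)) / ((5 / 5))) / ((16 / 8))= 27 / 8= 3.38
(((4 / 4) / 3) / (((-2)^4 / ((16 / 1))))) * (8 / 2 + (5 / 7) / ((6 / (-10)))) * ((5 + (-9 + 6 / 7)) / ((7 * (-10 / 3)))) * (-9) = -1.14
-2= -2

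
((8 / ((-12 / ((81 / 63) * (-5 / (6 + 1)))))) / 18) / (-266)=-5 / 39102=-0.00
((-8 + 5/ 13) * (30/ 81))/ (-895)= 22/ 6981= 0.00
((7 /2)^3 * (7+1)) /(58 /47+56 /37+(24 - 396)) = -596477 /642130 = -0.93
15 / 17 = 0.88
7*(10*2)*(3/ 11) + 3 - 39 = 24/ 11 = 2.18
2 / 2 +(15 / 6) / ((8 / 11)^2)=733 / 128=5.73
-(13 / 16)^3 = -0.54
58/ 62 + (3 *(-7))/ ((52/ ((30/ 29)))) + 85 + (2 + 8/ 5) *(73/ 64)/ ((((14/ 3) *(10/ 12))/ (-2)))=83.41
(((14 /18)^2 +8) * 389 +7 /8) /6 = 2169631 /3888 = 558.03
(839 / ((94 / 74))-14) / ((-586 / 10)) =-11.03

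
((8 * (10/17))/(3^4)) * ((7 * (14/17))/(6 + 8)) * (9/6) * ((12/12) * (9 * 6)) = 560/289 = 1.94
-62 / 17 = -3.65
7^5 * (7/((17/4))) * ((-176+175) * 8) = -3764768/17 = -221456.94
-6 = -6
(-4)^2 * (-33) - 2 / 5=-2642 / 5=-528.40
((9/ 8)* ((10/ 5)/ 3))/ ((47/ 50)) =75/ 94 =0.80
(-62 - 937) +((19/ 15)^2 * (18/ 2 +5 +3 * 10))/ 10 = -1115933/ 1125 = -991.94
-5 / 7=-0.71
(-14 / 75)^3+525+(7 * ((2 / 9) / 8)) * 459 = 1036535899 / 1687500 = 614.24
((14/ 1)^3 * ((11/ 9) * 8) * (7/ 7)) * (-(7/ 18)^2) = -2958032/ 729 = -4057.66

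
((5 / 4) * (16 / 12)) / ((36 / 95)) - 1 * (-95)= 10735 / 108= 99.40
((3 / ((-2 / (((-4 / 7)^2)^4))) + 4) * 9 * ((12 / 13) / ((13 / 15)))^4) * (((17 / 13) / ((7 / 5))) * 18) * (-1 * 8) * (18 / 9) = -5310468663482880000000 / 427929800129788411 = -12409.67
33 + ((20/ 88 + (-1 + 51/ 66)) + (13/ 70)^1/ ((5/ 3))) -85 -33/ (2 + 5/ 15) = -23111/ 350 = -66.03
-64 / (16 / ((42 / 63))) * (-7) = 18.67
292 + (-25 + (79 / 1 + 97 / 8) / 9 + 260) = 537.12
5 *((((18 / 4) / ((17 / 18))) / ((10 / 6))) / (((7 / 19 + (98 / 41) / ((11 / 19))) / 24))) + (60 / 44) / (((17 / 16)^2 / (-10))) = 2621823432 / 40834255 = 64.21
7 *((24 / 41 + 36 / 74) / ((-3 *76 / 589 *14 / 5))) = -42005 / 6068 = -6.92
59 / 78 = 0.76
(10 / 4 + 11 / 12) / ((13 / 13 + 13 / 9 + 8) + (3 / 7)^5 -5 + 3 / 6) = 2067261 / 3605446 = 0.57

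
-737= -737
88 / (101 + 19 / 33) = 363 / 419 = 0.87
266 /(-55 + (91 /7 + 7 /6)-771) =-1596 /4871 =-0.33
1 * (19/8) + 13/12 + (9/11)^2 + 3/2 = 16343/2904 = 5.63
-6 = -6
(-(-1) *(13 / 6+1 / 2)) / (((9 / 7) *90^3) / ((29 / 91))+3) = 232 / 255879261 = 0.00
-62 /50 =-31 /25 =-1.24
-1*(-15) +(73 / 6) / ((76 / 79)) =27.65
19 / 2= 9.50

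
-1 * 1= -1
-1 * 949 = -949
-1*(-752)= 752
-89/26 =-3.42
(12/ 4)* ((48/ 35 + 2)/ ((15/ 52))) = 6136/ 175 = 35.06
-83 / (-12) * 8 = 166 / 3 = 55.33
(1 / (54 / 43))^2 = 0.63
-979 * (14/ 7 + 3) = -4895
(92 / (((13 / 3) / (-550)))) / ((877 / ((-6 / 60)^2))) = -1518 / 11401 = -0.13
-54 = -54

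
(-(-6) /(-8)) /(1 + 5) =-1 /8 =-0.12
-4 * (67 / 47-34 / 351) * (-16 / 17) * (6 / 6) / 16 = 87676 / 280449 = 0.31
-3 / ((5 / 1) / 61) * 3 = -549 / 5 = -109.80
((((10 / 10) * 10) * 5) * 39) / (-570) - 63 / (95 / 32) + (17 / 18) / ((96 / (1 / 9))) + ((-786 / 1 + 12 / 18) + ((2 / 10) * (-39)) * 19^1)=-283129021 / 295488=-958.17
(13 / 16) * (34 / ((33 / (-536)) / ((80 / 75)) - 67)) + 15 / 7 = 6967921 / 4025609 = 1.73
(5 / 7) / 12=5 / 84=0.06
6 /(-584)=-3 /292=-0.01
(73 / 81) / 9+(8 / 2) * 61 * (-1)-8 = -183635 / 729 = -251.90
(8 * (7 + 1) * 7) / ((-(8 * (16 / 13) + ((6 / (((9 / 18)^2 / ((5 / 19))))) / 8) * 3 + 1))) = -1729 / 51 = -33.90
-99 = -99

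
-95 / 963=-0.10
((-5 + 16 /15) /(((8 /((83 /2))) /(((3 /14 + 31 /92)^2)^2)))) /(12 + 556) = -219086270875 /66050284683264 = -0.00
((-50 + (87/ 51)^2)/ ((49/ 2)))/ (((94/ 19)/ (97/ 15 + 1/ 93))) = -8374364/ 3327835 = -2.52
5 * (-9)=-45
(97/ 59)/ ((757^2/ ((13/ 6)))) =1261/ 202859346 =0.00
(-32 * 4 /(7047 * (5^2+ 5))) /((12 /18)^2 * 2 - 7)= 64 /645975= 0.00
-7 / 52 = -0.13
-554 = -554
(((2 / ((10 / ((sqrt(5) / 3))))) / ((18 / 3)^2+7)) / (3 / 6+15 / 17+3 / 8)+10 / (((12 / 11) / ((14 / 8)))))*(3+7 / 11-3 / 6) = 1564*sqrt(5) / 565235+805 / 16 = 50.32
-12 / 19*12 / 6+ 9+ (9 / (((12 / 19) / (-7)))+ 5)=-6613 / 76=-87.01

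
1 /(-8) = -1 /8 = -0.12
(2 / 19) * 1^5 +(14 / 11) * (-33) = -796 / 19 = -41.89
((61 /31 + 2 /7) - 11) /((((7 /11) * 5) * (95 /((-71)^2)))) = -105245998 /721525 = -145.87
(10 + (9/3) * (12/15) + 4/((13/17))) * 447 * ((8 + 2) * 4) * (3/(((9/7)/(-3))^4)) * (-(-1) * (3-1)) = 2186561888/39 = 56065689.44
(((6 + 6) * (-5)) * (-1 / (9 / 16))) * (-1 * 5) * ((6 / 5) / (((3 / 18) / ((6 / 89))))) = -23040 / 89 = -258.88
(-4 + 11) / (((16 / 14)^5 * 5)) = 0.72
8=8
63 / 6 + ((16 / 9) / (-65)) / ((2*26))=159697 / 15210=10.50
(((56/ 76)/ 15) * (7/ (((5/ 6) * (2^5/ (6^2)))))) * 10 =441/ 95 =4.64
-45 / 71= -0.63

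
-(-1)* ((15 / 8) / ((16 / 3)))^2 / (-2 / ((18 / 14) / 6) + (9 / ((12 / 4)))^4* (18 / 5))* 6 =91125 / 34684928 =0.00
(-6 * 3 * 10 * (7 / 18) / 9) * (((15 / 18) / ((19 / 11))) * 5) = -9625 / 513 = -18.76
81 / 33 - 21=-204 / 11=-18.55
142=142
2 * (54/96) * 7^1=63/8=7.88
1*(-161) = -161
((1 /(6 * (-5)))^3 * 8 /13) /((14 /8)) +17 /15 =348071 /307125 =1.13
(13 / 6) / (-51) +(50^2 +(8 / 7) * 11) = 5381837 / 2142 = 2512.53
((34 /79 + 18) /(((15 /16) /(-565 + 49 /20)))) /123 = -65525824 /728775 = -89.91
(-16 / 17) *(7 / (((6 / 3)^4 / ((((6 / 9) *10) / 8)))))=-35 / 102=-0.34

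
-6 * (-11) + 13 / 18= 1201 / 18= 66.72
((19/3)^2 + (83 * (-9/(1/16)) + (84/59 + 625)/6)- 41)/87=-12583091/92394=-136.19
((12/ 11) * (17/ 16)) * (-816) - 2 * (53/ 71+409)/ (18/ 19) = -12728384/ 7029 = -1810.84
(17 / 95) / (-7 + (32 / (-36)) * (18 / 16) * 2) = -17 / 855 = -0.02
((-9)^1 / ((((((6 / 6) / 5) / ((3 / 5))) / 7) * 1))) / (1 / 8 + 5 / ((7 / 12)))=-10584 / 487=-21.73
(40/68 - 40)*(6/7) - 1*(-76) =5024/119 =42.22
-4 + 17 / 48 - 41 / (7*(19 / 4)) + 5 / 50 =-152543 / 31920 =-4.78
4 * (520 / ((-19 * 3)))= -2080 / 57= -36.49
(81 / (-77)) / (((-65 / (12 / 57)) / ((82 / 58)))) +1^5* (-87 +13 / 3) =-683883388 / 8273265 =-82.66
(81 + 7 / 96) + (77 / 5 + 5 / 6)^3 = 4358.90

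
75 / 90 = 5 / 6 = 0.83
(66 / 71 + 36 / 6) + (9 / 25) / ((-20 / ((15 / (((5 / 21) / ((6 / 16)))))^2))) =-3.12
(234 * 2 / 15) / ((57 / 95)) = 52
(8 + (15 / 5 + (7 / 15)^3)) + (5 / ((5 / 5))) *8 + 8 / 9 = 175468 / 3375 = 51.99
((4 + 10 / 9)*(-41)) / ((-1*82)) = 23 / 9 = 2.56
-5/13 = -0.38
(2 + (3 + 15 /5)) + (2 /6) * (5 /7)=173 /21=8.24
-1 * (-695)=695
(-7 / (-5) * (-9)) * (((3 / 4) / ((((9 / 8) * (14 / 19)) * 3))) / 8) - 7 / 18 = -311 / 360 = -0.86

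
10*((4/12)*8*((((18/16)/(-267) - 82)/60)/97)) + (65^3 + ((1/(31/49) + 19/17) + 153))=274780.32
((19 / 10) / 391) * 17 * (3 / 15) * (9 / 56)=171 / 64400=0.00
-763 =-763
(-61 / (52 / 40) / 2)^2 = 550.44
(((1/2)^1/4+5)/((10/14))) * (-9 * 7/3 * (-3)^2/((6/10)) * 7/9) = -14063/8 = -1757.88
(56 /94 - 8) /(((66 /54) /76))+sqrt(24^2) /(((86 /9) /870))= 38341944 /22231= 1724.71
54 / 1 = 54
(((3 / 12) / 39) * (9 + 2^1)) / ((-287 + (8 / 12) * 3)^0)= 0.07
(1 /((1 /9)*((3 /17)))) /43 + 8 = 395 /43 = 9.19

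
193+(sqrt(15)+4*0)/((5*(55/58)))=193.82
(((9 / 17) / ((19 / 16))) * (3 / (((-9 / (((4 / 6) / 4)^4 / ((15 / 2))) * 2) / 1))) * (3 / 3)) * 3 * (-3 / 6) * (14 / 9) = 7 / 392445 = 0.00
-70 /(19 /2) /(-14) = 10 /19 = 0.53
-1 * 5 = -5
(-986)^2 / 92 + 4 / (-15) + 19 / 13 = 47399914 / 4485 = 10568.54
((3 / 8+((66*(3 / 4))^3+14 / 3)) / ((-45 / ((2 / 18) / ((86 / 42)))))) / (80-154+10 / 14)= 71319941 / 35735580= 2.00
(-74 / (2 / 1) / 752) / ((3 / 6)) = -37 / 376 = -0.10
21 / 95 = 0.22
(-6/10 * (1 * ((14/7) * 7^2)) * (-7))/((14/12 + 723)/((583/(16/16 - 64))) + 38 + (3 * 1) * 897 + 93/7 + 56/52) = 19851468/128538155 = 0.15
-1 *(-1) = 1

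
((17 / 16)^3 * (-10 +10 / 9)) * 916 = -5625385 / 576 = -9766.29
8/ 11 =0.73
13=13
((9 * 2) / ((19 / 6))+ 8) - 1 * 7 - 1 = 108 / 19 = 5.68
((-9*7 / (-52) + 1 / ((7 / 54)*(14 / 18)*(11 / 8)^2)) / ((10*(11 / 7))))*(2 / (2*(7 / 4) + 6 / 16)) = 796374 / 3754751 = 0.21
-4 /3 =-1.33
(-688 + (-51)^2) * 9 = 17217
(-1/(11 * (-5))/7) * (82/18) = 41/3465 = 0.01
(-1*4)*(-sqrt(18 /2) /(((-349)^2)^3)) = 12 /1806976738085401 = 0.00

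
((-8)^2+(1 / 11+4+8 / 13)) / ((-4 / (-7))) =68775 / 572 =120.24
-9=-9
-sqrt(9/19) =-0.69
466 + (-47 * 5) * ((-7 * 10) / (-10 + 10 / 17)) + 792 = -7837 / 16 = -489.81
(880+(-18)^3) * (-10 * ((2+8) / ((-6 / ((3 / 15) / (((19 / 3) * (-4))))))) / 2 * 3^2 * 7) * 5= 1949850 / 19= 102623.68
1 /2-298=-595 /2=-297.50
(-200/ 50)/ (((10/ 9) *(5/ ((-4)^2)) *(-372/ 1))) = 24/ 775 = 0.03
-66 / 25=-2.64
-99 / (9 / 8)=-88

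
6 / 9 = 2 / 3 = 0.67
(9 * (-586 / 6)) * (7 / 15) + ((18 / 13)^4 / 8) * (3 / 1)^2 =-57988121 / 142805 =-406.07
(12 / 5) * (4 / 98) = 0.10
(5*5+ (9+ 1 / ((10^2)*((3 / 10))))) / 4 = 1021 / 120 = 8.51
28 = 28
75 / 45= 5 / 3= 1.67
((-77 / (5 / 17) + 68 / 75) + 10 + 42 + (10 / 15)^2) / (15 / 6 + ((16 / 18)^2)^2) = -68381658 / 1024925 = -66.72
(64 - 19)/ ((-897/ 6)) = -90/ 299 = -0.30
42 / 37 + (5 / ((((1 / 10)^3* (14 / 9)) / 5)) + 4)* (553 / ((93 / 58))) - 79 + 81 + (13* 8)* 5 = 19079122060 / 3441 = 5544644.60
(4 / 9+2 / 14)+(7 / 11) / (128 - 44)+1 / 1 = 4421 / 2772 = 1.59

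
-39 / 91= -3 / 7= -0.43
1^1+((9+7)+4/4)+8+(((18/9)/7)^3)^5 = 123436599291286/4747561509943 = 26.00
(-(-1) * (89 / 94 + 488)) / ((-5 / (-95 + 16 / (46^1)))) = 100057097 / 10810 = 9255.98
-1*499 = -499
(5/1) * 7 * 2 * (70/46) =2450/23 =106.52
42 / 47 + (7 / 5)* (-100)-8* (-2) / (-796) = -1301250 / 9353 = -139.13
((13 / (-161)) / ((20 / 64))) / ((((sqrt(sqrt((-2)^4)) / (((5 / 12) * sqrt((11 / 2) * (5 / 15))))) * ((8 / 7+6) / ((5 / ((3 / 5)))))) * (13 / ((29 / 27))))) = -29 * sqrt(66) / 33534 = -0.01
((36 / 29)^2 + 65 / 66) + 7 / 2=167236 / 27753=6.03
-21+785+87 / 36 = 9197 / 12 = 766.42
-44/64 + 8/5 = 73/80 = 0.91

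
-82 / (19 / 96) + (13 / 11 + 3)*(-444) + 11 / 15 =-7117421 / 3135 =-2270.31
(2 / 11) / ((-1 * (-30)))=0.01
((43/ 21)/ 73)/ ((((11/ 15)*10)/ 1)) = 43/ 11242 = 0.00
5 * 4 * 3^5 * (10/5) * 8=77760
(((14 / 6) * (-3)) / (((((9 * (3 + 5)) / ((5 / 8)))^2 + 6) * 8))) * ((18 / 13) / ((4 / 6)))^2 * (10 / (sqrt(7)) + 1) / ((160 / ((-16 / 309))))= 405 / 4402160672 + 2025 * sqrt(7) / 15407562352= 0.00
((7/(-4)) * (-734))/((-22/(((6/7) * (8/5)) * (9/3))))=-13212/55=-240.22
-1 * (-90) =90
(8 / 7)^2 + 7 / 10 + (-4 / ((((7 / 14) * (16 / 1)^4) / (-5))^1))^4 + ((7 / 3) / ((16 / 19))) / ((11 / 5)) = 118905444736724441797 / 36411602987290460160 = 3.27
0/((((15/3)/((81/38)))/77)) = 0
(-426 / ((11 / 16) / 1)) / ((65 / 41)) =-279456 / 715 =-390.85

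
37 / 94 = 0.39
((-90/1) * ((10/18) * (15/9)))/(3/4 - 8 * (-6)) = -200/117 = -1.71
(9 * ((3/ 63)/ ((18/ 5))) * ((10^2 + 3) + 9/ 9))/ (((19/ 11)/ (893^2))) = 5716050.48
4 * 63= 252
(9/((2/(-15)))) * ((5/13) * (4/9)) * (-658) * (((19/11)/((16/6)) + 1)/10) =715575/572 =1251.01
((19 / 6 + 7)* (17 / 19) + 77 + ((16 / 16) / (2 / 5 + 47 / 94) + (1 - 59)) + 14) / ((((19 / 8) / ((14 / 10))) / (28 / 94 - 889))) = -22635.02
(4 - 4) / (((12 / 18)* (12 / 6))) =0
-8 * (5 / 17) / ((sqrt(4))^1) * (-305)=6100 / 17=358.82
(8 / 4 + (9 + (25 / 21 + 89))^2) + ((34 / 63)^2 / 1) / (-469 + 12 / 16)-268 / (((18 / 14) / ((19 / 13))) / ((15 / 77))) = 10398149317249 / 1063052991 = 9781.40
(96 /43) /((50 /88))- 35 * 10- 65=-441901 /1075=-411.07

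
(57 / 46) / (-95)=-0.01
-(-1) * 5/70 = 1/14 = 0.07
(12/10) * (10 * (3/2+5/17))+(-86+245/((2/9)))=35293/34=1038.03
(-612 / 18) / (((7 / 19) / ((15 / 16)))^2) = -1380825 / 6272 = -220.16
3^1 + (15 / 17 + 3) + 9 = 270 / 17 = 15.88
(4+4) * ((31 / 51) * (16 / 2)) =1984 / 51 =38.90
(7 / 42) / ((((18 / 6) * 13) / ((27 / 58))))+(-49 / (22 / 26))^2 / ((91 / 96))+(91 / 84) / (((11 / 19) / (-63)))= 312005193 / 91234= 3419.83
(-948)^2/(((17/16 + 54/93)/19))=8469386496/815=10391885.27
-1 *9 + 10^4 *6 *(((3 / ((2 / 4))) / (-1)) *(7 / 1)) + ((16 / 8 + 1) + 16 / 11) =-27720050 / 11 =-2520004.55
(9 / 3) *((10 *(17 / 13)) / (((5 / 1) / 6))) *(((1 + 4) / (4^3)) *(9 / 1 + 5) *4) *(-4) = -10710 / 13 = -823.85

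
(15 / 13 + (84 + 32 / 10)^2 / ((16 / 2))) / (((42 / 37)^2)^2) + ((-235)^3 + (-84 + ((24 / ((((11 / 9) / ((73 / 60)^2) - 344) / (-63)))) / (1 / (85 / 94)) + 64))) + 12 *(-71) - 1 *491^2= -6839690598002220291961 / 517403798074800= -13219250.85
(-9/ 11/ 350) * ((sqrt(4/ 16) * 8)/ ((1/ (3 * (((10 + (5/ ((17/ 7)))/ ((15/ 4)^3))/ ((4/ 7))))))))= -57599/ 116875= -0.49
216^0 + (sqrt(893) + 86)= sqrt(893) + 87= 116.88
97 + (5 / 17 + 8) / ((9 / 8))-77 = 1396 / 51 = 27.37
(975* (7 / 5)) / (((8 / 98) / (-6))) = -200655 / 2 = -100327.50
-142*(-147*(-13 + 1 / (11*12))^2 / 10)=2046504355 / 5808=352359.57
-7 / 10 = -0.70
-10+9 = -1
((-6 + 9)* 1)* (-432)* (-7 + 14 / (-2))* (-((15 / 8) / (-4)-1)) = 26649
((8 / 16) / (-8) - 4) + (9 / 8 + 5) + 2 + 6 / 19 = 4.38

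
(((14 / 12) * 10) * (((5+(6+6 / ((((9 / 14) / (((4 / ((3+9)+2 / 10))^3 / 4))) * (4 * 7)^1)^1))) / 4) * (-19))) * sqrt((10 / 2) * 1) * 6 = -4982428045 * sqrt(5) / 1361886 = -8180.60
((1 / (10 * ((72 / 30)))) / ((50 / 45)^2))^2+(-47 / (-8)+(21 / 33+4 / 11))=4400729 / 640000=6.88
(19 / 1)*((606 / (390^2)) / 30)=1919 / 760500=0.00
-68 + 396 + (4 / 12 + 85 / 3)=1070 / 3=356.67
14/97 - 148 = -14342/97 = -147.86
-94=-94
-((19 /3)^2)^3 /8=-47045881 /5832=-8066.85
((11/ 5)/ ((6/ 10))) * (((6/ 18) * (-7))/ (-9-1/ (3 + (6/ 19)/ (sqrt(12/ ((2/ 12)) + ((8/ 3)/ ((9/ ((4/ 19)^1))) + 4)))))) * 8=616 * sqrt(556035)/ 145290797 + 3196381496/ 435872391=7.34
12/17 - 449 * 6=-45786/17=-2693.29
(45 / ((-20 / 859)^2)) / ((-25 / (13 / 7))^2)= 1122317001 / 2450000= 458.09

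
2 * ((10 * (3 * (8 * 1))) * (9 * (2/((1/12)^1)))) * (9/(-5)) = -186624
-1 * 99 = -99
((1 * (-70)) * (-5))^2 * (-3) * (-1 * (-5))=-1837500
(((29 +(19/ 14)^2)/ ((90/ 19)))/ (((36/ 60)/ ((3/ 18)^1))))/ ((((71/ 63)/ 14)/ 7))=157.27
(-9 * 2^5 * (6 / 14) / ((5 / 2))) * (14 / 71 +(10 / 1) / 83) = -3234816 / 206255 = -15.68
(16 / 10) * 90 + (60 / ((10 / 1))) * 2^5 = 336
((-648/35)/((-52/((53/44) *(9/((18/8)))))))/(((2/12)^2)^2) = 11127456/5005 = 2223.27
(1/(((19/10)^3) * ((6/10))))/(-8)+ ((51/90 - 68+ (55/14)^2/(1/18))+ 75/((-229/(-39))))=257580544664/1154472585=223.12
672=672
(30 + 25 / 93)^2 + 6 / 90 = 39624008 / 43245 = 916.27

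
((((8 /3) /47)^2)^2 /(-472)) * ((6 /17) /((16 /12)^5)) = -9 /4894320043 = -0.00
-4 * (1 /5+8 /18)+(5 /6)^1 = -157 /90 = -1.74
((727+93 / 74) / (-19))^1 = -53891 / 1406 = -38.33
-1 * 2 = -2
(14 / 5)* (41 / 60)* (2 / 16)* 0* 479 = 0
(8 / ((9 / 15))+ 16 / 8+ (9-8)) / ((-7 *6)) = -7 / 18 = -0.39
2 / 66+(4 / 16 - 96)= -12635 / 132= -95.72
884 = 884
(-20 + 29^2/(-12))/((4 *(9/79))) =-85399/432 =-197.68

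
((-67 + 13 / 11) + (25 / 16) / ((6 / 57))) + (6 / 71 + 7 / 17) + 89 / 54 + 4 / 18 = -48.61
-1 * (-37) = 37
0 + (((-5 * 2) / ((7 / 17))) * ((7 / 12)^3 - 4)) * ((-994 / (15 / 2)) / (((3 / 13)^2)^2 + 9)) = -226453971263 / 166620240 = -1359.10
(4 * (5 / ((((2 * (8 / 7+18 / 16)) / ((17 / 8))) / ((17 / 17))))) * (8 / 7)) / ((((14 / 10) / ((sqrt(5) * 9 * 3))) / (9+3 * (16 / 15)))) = 2239920 * sqrt(5) / 889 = 5633.99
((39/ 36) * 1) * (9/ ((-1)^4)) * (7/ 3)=91/ 4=22.75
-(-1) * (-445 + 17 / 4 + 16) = -1699 / 4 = -424.75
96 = 96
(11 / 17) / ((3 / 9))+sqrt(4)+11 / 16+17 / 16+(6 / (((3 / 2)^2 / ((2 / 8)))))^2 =3755 / 612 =6.14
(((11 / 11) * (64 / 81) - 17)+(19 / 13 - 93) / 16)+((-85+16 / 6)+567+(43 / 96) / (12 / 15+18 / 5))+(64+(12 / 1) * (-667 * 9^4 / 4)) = -9731969261119 / 741312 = -13128034.16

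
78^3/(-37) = -474552/37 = -12825.73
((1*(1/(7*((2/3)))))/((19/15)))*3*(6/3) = 1.02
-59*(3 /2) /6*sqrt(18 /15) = -59*sqrt(30) /20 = -16.16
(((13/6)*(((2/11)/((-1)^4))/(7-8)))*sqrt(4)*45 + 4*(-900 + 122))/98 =-2473/77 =-32.12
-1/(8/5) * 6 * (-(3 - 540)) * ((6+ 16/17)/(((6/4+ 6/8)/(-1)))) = 105610/17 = 6212.35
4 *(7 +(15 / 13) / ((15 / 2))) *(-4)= -1488 / 13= -114.46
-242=-242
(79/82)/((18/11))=869/1476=0.59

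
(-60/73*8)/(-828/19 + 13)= 9120/42413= 0.22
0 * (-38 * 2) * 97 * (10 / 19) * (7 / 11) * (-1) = 0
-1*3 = -3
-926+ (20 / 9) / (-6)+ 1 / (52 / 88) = -324562 / 351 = -924.68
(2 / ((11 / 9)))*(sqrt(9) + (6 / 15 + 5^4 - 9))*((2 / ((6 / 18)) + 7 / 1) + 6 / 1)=1059174 / 55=19257.71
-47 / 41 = -1.15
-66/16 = -33/8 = -4.12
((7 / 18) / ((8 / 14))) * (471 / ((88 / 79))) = 287.76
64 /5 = 12.80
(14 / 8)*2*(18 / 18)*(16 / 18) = 28 / 9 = 3.11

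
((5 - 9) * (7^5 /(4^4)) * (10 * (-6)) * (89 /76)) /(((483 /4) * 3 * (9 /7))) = 7479115 /188784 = 39.62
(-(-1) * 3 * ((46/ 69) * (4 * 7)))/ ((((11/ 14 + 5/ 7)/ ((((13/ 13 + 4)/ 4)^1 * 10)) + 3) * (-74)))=-350/ 1443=-0.24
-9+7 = -2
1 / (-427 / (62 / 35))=-62 / 14945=-0.00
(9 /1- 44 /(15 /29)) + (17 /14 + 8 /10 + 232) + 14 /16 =133411 /840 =158.82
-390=-390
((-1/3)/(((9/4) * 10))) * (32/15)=-64/2025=-0.03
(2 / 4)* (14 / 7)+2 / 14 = 8 / 7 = 1.14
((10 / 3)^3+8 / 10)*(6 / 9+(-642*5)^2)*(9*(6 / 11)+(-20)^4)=277912594566245264 / 4455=62382176109145.96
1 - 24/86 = 0.72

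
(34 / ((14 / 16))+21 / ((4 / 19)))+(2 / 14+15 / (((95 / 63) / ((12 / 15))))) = 55749 / 380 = 146.71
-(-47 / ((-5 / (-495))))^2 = -21650409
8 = 8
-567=-567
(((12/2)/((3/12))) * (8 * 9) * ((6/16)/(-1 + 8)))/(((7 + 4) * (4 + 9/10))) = 6480/3773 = 1.72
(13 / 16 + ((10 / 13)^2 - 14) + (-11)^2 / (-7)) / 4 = -565597 / 75712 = -7.47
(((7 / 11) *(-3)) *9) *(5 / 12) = -315 / 44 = -7.16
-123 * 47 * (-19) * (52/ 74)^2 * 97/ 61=7202362908/ 83509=86246.55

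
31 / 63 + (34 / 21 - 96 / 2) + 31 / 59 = -24088 / 531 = -45.36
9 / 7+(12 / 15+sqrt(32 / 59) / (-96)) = 73 / 35 - sqrt(118) / 1416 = 2.08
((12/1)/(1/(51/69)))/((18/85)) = 2890/69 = 41.88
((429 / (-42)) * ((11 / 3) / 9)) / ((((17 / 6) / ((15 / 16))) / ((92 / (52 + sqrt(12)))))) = -2351635 / 961044 + 180895 * sqrt(3) / 1922088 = -2.28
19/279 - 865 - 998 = -1862.93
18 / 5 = 3.60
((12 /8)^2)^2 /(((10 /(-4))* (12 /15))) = -81 /32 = -2.53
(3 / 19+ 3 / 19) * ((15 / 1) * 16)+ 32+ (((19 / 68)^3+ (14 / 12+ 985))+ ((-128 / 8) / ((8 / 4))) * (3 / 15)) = 97891396703 / 89613120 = 1092.38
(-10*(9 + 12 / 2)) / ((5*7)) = -30 / 7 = -4.29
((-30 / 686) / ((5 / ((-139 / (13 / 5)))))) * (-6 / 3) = -4170 / 4459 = -0.94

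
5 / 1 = 5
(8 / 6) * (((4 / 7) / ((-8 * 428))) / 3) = -0.00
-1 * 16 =-16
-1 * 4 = -4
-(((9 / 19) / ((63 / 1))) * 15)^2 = -225 / 17689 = -0.01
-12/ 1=-12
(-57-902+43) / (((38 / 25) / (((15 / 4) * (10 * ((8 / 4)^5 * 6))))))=-82440000 / 19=-4338947.37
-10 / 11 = -0.91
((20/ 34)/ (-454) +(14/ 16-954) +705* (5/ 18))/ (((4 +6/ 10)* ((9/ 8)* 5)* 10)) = -14027489/ 4792878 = -2.93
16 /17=0.94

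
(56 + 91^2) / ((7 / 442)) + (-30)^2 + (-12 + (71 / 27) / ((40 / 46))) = 527313.02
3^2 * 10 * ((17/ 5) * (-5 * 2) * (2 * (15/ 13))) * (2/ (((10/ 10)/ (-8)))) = 1468800/ 13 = 112984.62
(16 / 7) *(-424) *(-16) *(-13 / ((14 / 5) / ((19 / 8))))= -8378240 / 49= -170984.49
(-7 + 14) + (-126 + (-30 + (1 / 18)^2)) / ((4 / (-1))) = 59615 / 1296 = 46.00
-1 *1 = -1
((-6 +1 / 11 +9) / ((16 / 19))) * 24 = 969 / 11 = 88.09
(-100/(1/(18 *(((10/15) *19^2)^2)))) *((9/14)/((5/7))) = -93831120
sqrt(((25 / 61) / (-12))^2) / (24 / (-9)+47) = 25 / 32452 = 0.00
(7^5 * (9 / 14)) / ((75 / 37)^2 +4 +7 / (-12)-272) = -177496326 / 4344787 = -40.85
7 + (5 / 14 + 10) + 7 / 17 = 4229 / 238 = 17.77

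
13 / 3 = 4.33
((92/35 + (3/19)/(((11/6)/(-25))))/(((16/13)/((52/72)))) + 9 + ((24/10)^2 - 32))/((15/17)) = -1518613009/79002000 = -19.22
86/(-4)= -43/2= -21.50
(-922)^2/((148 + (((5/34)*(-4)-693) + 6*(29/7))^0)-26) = 850084/123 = 6911.25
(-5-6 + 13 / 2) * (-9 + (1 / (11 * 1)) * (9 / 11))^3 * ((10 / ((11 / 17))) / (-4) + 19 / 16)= -166872474000 / 19487171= -8563.20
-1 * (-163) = 163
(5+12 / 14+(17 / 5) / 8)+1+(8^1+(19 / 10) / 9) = 39043 / 2520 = 15.49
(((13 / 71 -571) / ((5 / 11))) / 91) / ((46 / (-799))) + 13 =187759491 / 743015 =252.70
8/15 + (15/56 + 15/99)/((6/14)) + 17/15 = 2095/792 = 2.65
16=16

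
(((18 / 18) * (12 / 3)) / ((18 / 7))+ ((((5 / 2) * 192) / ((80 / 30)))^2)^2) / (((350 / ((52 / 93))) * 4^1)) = 61410960091 / 146475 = 419258.99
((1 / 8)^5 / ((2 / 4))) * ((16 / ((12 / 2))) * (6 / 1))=1 / 1024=0.00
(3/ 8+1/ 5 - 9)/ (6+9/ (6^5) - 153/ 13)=473148/ 323935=1.46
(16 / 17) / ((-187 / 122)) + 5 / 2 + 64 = 418903 / 6358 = 65.89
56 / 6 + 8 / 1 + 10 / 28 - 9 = 8.69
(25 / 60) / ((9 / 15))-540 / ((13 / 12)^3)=-33537395 / 79092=-424.03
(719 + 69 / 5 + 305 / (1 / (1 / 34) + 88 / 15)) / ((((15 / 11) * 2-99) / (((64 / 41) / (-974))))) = 389654672 / 31611854235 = 0.01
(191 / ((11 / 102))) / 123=6494 / 451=14.40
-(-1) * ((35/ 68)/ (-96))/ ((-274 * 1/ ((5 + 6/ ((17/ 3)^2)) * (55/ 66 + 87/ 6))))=1206695/ 775389312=0.00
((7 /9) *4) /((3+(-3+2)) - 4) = -14 /9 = -1.56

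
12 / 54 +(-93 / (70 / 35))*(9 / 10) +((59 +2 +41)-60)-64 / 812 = 10721 / 36540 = 0.29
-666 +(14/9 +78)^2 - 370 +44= 432304/81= 5337.09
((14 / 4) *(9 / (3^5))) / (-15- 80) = -7 / 5130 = -0.00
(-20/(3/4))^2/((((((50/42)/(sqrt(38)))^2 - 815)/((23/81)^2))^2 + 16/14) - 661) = 6209414784025600/892102182570987146613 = 0.00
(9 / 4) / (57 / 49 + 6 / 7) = 49 / 44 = 1.11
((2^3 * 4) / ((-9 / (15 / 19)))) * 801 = -2248.42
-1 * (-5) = 5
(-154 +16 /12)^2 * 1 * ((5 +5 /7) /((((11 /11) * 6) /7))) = 4195280 /27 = 155380.74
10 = 10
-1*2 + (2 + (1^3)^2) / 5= -7 / 5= -1.40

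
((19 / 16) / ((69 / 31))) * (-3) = -589 / 368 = -1.60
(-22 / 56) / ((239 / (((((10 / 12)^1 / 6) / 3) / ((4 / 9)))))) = -55 / 321216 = -0.00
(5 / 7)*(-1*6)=-4.29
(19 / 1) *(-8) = -152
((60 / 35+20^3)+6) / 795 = 56054 / 5565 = 10.07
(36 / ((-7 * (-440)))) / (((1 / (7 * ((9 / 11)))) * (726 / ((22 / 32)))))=0.00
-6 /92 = -3 /46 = -0.07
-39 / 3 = -13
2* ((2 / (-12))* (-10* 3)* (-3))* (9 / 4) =-135 / 2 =-67.50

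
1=1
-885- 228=-1113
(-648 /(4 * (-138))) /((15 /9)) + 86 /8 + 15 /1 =12169 /460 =26.45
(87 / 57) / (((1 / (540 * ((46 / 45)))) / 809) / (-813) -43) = -10528733736 / 296619843547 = -0.04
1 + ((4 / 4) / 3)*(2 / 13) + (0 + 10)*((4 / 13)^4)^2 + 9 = 24599384744 / 2447192163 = 10.05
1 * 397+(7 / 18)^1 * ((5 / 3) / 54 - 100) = 1044287 / 2916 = 358.12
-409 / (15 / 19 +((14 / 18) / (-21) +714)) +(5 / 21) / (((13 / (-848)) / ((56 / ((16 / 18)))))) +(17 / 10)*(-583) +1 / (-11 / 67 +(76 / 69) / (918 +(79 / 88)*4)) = -719551822542625867 / 364096031147420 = -1976.27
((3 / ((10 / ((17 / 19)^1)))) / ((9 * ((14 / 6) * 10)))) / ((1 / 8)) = 34 / 3325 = 0.01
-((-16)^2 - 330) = 74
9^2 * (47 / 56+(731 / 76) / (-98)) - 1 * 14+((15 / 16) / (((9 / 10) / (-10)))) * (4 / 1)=12193 / 2793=4.37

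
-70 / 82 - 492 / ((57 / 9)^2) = -194183 / 14801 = -13.12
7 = 7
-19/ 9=-2.11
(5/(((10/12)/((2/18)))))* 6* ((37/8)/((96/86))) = 1591/96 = 16.57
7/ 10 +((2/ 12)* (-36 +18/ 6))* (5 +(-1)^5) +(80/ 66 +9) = -3659/ 330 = -11.09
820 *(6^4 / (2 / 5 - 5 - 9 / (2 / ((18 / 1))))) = -1328400 / 107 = -12414.95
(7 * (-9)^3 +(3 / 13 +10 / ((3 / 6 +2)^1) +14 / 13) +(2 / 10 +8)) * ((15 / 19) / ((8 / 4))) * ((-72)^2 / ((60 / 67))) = -14362750872 / 1235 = -11629757.79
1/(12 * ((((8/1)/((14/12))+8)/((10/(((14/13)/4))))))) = 5/24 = 0.21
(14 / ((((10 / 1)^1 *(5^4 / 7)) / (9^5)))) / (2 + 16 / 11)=31827411 / 118750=268.02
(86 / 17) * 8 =688 / 17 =40.47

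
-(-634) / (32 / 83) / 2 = 26311 / 32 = 822.22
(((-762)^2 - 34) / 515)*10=1161220 / 103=11273.98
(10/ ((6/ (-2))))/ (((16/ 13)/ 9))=-195/ 8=-24.38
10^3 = 1000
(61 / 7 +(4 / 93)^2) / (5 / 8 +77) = 0.11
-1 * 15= -15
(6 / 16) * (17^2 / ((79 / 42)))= 18207 / 316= 57.62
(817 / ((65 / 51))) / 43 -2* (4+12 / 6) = 189 / 65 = 2.91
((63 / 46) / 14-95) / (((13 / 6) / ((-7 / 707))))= 26193 / 60398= 0.43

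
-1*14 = -14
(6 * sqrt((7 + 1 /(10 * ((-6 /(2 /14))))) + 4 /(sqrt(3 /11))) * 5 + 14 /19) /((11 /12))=168 /209 + 12 * sqrt(308595 + 58800 * sqrt(33)) /77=126.10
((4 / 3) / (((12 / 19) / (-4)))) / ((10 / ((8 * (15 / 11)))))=-304 / 33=-9.21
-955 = -955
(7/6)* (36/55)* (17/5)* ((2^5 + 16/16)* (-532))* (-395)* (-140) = -2520671328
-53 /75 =-0.71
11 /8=1.38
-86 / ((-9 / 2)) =172 / 9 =19.11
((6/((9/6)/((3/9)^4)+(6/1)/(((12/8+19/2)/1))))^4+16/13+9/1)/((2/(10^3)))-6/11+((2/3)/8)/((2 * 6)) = 540646601131368283/105701380115760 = 5114.85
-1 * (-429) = 429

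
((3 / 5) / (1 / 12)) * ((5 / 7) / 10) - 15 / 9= -121 / 105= -1.15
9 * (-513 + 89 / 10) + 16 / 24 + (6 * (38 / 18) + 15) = -135257 / 30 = -4508.57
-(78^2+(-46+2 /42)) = -6038.05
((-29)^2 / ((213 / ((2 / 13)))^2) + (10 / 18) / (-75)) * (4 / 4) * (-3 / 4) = 0.01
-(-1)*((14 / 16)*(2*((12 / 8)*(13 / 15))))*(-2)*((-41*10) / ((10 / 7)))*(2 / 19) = 26117 / 190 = 137.46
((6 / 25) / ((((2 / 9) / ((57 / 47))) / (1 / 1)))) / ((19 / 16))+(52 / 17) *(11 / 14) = 490274 / 139825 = 3.51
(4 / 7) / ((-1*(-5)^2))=-4 / 175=-0.02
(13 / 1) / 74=13 / 74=0.18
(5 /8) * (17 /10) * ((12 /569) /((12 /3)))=51 /9104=0.01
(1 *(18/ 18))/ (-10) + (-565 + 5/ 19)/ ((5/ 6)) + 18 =-125359/ 190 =-659.78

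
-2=-2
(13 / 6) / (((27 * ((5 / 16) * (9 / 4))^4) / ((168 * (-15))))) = -6106906624 / 7381125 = -827.37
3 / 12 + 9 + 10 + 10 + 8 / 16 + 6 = 143 / 4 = 35.75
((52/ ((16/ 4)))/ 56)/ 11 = 13/ 616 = 0.02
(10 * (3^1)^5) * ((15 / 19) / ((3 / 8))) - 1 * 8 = 97048 / 19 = 5107.79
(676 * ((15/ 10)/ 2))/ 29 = 507/ 29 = 17.48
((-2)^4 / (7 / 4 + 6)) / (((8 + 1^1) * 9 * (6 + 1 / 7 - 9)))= -112 / 12555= -0.01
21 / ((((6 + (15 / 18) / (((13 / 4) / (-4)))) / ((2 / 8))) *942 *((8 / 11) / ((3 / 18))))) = 1001 / 3898624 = 0.00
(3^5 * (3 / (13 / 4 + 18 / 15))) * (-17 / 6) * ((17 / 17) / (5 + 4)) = -4590 / 89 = -51.57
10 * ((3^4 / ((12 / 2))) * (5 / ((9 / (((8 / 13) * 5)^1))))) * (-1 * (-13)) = 3000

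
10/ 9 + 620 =5590/ 9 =621.11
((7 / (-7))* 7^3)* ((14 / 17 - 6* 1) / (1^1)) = 30184 / 17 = 1775.53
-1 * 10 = -10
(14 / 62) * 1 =0.23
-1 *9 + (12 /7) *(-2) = -87 /7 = -12.43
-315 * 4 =-1260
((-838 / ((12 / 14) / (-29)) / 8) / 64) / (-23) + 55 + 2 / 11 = 20508469 / 388608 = 52.77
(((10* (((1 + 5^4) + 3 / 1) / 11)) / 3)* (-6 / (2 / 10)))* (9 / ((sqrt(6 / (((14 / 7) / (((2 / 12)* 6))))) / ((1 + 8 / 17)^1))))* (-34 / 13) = 9435000* sqrt(3) / 143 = 114279.02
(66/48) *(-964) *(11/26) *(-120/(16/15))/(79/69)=452724525/8216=55102.79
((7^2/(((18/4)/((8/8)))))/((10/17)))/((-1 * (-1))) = 833/45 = 18.51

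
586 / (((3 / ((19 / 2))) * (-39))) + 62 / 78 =-46.79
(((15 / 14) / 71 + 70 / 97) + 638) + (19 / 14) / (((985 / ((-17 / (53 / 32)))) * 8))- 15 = 3139571037041 / 5033501690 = 623.73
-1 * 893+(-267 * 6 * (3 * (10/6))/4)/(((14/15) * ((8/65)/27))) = -105631657/224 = -471569.90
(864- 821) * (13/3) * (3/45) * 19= 10621/45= 236.02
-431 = -431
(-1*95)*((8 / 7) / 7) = -760 / 49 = -15.51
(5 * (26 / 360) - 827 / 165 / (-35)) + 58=4054349 / 69300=58.50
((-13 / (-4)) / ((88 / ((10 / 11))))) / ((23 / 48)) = 195 / 2783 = 0.07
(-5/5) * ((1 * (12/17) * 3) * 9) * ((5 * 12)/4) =-285.88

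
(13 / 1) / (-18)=-13 / 18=-0.72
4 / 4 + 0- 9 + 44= 36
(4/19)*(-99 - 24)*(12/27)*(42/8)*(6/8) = -861/19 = -45.32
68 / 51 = 4 / 3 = 1.33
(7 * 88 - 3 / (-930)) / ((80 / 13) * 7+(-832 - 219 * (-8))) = 2482493 / 3881200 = 0.64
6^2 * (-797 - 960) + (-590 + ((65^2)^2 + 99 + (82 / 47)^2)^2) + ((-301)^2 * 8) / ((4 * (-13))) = 318648455918444.65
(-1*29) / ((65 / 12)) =-348 / 65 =-5.35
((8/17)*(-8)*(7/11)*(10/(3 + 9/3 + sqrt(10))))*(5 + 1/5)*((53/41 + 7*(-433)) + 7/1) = 666253056/7667 - 111042176*sqrt(10)/7667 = 41099.11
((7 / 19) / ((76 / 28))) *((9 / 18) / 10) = 49 / 7220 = 0.01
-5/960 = -1/192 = -0.01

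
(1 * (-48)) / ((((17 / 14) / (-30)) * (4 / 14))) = 70560 / 17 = 4150.59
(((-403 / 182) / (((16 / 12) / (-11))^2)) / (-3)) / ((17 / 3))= 8.87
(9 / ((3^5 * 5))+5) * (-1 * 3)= -676 / 45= -15.02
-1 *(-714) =714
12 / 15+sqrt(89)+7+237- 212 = sqrt(89)+164 / 5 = 42.23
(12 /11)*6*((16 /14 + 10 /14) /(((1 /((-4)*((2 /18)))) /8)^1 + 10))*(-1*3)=-89856 /23947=-3.75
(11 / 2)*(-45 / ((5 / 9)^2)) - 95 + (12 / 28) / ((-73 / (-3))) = -4583069 / 5110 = -896.88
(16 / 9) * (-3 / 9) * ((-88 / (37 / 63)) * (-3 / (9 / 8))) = -78848 / 333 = -236.78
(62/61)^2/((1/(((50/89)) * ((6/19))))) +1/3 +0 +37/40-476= -358322584459/755065320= -474.56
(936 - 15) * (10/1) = 9210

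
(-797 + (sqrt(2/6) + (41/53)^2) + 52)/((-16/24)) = 3136536/2809 - sqrt(3)/2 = 1115.74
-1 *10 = -10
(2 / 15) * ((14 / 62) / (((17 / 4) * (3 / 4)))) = 224 / 23715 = 0.01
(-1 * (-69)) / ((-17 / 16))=-1104 / 17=-64.94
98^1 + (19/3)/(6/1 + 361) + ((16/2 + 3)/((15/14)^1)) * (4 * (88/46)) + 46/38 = 142568994/801895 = 177.79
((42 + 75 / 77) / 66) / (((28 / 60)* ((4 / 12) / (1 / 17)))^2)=2233575 / 23988734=0.09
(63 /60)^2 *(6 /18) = 147 /400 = 0.37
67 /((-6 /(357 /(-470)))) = 7973 /940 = 8.48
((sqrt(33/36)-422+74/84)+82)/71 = -14243/2982+sqrt(33)/426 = -4.76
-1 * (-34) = 34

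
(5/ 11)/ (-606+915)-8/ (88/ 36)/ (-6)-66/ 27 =-1759/ 927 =-1.90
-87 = -87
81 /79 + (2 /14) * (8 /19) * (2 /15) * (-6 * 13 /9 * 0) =81 /79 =1.03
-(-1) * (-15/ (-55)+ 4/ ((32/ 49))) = 563/ 88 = 6.40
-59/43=-1.37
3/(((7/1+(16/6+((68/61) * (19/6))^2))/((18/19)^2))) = 32551308/267516523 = 0.12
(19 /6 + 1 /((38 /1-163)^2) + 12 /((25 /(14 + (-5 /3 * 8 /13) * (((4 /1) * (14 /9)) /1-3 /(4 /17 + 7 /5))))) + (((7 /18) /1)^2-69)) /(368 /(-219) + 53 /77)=61.61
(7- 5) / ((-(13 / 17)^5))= -2839714 / 371293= -7.65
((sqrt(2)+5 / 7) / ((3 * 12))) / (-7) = -sqrt(2) / 252 - 5 / 1764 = -0.01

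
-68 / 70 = -34 / 35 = -0.97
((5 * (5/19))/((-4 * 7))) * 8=-50/133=-0.38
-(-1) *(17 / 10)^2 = 289 / 100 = 2.89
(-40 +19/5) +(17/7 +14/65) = -15268/455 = -33.56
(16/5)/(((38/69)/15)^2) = 856980/361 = 2373.91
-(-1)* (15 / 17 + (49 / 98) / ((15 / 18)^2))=681 / 425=1.60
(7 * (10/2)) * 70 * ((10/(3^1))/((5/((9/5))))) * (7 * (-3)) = -61740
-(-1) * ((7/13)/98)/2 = 1/364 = 0.00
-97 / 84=-1.15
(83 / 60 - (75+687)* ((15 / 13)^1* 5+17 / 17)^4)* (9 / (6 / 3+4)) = -2741804815357 / 1142440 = -2399955.20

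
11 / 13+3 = 50 / 13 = 3.85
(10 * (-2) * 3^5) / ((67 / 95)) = -461700 / 67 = -6891.04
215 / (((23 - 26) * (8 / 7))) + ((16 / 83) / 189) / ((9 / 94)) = -70814773 / 1129464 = -62.70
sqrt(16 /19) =4 *sqrt(19) /19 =0.92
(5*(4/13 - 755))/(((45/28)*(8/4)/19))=-2609726/117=-22305.35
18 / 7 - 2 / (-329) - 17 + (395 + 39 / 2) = 263251 / 658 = 400.08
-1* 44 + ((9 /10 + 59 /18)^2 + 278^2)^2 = 5975514719.79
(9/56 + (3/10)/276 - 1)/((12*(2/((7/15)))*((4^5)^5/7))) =-18893/186449024573138534400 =-0.00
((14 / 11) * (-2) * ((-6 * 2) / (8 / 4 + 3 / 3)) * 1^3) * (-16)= -1792 / 11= -162.91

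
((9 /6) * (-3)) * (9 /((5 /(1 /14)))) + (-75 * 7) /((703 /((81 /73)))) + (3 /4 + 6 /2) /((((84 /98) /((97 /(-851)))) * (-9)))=-4020870071 /2974449240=-1.35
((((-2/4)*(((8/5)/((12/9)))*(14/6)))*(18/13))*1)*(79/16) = -9.57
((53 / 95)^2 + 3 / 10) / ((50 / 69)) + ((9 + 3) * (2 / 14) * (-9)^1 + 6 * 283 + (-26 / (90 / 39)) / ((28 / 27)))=1672.55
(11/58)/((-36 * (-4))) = 11/8352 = 0.00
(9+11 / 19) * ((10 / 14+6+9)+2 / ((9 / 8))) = 1508 / 9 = 167.56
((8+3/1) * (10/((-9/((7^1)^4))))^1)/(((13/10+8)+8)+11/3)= -1399.63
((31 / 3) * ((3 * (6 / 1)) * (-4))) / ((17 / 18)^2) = -834.10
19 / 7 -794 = -5539 / 7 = -791.29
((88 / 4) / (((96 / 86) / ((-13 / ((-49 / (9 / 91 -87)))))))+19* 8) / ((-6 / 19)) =1313755 / 1372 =957.55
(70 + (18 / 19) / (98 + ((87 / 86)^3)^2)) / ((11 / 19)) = 53315298485200658 / 440893367687707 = 120.93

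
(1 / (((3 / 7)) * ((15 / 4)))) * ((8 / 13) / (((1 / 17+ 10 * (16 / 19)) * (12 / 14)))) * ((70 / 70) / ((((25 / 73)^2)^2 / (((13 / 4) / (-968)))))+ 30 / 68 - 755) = -18068726747733991 / 454406519531250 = -39.76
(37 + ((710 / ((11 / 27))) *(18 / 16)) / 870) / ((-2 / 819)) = -82043325 / 5104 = -16074.32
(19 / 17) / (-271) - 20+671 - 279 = 1713785 / 4607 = 372.00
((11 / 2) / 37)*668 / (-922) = -1837 / 17057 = -0.11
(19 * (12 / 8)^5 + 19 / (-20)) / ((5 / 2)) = 22933 / 400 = 57.33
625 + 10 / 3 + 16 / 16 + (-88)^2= 25120 / 3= 8373.33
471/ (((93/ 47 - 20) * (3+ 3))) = -7379/ 1694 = -4.36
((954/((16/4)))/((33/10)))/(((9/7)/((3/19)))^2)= 12985/11913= 1.09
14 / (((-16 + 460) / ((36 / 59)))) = 42 / 2183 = 0.02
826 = 826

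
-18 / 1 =-18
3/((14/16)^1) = 24/7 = 3.43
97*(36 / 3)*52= 60528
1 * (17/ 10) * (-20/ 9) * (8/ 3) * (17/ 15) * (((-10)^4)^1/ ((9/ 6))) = -18496000/ 243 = -76115.23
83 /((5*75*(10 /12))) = 166 /625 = 0.27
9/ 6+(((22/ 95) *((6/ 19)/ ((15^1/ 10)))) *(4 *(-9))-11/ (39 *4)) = -91693/ 281580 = -0.33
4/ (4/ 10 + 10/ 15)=15/ 4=3.75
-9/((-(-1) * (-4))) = 9/4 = 2.25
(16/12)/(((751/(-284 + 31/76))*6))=-21553/256842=-0.08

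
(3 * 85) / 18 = 14.17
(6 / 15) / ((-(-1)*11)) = 2 / 55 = 0.04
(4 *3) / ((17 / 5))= 60 / 17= 3.53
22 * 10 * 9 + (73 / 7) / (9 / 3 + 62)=900973 / 455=1980.16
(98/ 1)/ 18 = 49/ 9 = 5.44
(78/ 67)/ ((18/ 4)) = 52/ 201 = 0.26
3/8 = 0.38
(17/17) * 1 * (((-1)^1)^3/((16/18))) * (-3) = 27/8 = 3.38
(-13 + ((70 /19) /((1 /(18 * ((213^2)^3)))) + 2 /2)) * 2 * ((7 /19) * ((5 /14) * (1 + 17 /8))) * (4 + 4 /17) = 132373389141894501000 /6137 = 21569722851864836.40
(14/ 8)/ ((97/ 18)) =0.32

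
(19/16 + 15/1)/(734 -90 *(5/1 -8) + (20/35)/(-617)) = 1118621/69380352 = 0.02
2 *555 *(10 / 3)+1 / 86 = 318201 / 86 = 3700.01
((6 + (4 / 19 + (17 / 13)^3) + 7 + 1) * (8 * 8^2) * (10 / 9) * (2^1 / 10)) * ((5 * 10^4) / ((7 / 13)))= 35150694400000 / 202293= 173761298.71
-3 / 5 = -0.60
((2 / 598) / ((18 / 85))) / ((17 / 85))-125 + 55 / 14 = -2279135 / 18837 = -120.99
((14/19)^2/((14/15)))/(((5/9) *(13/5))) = 1890/4693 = 0.40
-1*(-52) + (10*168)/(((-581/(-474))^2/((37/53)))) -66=1959341414/2555819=766.62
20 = 20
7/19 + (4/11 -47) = -9670/209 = -46.27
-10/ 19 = -0.53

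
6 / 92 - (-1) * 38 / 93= 2027 / 4278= 0.47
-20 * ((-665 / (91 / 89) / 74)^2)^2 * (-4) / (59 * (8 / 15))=383279605751296875 / 25265174615512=15170.27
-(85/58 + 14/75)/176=-0.01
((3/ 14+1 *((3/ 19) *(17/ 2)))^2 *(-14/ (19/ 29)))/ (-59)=2485242/ 2832767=0.88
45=45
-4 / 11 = -0.36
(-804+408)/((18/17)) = -374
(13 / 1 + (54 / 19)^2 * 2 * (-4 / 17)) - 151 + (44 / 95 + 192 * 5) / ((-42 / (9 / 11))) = -379247808 / 2362745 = -160.51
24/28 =6/7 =0.86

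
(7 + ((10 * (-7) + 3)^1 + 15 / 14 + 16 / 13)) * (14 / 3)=-10501 / 39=-269.26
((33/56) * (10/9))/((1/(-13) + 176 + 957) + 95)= 715/1340892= 0.00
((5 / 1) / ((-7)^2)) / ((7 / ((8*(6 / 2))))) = 0.35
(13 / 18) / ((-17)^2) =13 / 5202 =0.00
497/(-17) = -497/17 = -29.24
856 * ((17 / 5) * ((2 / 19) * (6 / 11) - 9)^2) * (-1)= -50832478872 / 218405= -232744.12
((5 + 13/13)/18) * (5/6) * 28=70/9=7.78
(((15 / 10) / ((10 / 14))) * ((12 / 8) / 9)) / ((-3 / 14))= -49 / 30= -1.63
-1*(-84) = 84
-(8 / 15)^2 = -0.28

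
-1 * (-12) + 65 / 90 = 229 / 18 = 12.72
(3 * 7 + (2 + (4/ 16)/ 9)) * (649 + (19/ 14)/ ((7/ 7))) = 2516015/ 168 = 14976.28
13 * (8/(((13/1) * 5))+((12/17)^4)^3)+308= 902478769760806668/2913111186148805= 309.80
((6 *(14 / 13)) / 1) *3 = 252 / 13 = 19.38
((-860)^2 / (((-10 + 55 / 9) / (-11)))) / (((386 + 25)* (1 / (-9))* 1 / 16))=-702915840 / 959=-732967.51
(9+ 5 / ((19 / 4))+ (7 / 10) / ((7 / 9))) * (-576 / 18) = -33296 / 95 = -350.48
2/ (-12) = -1/ 6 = -0.17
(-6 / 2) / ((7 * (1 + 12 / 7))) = -3 / 19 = -0.16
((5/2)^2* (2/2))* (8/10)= 5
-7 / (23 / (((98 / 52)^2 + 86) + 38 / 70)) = -2131639 / 77740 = -27.42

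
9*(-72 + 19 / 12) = -633.75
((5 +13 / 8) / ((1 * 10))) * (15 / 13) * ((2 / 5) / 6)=53 / 1040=0.05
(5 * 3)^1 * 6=90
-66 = -66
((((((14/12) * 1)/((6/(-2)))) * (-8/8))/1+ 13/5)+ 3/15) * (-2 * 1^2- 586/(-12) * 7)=585193/540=1083.69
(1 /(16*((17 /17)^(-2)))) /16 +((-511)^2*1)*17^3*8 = 2627353544705 /256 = 10263099784.00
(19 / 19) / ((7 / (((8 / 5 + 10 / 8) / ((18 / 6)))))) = 19 / 140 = 0.14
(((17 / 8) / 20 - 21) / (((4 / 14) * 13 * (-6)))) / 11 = 23401 / 274560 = 0.09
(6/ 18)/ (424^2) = 1/ 539328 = 0.00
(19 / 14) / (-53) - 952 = -706403 / 742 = -952.03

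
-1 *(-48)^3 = 110592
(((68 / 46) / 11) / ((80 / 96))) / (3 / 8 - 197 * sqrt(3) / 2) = -428672 * sqrt(3) / 785490365 - 1632 / 785490365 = -0.00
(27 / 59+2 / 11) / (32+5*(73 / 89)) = 36935 / 2085237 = 0.02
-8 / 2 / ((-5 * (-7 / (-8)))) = 0.91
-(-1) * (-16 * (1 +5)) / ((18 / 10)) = -160 / 3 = -53.33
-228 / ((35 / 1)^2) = -228 / 1225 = -0.19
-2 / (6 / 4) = -4 / 3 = -1.33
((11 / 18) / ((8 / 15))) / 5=11 / 48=0.23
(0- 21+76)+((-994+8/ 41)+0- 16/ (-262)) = -5041993/ 5371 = -938.74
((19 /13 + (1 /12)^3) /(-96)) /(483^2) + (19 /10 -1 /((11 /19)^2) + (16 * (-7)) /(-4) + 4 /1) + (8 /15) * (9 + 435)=81486027294334471 /304374285895680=267.72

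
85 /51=5 /3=1.67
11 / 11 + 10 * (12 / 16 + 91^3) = 15071437 / 2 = 7535718.50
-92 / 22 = -46 / 11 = -4.18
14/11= 1.27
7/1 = 7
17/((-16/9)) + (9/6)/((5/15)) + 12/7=-375/112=-3.35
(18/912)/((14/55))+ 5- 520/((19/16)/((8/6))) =-3694945/6384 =-578.78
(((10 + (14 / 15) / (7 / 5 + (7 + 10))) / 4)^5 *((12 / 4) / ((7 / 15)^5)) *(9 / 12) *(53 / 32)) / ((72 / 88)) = 9351922126691803690625 / 453721422250901504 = 20611.59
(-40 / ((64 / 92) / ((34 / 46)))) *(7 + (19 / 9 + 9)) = -13855 / 18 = -769.72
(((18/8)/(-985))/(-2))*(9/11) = 81/86680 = 0.00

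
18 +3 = 21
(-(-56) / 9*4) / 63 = 32 / 81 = 0.40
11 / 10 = 1.10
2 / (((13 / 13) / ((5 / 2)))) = 5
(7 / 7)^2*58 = 58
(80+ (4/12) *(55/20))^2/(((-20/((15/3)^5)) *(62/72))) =-589275625/496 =-1188055.70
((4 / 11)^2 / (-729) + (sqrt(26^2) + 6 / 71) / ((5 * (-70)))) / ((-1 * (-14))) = -40940167 / 7671977775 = -0.01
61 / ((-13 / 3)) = -183 / 13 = -14.08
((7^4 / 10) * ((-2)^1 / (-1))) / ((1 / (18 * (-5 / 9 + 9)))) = 364952 / 5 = 72990.40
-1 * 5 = -5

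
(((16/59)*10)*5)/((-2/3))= -1200/59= -20.34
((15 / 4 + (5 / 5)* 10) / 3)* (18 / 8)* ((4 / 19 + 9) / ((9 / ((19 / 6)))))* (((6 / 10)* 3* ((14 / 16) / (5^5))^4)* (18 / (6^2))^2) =184877 / 2000000000000000000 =0.00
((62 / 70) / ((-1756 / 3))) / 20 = -93 / 1229200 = -0.00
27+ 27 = 54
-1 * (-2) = 2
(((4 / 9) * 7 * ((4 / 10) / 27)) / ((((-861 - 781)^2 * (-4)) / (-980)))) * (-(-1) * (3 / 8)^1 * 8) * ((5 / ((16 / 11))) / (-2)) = -18865 / 873557136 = -0.00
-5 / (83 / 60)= -300 / 83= -3.61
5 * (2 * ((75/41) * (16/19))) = 12000/779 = 15.40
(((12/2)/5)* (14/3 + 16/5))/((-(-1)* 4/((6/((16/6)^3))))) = 4779/6400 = 0.75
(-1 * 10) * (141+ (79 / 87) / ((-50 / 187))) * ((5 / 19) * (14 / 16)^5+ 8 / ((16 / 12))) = -2286316927699 / 270827520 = -8441.97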